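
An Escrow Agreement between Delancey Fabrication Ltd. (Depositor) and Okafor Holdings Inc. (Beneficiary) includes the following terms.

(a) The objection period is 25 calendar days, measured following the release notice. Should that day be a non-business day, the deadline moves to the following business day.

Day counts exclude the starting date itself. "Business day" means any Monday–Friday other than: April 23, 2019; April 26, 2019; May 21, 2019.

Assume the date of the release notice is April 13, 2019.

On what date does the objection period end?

May 8, 2019

The last day of the objection period: April 13, 2019 + 25 days = May 8, 2019. May 8, 2019 is a Wednesday and is not a listed holiday, so no roll-forward applies.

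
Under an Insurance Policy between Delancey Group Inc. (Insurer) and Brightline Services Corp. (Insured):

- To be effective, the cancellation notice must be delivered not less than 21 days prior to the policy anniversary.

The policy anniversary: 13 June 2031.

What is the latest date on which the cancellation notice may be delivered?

23 May 2031

13 June 2031 minus 21 days is 23 May 2031.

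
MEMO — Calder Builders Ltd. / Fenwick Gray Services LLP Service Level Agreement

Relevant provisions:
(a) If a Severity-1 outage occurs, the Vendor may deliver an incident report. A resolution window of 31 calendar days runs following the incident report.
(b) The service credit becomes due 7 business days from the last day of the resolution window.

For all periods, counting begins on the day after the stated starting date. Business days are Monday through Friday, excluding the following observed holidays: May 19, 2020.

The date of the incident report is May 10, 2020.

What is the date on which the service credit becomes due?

The last day of the resolution window: 31 calendar days after May 10, 2020 is Jun 10, 2020.
The date on which the service credit becomes due: counting 7 business days from Wednesday, Jun 10, 2020 (Jun 11, Jun 12, Jun 15, Jun 16, Jun 17, Jun 18, Jun 19, skipping weekends) reaches Friday, Jun 19, 2020.

Jun 19, 2020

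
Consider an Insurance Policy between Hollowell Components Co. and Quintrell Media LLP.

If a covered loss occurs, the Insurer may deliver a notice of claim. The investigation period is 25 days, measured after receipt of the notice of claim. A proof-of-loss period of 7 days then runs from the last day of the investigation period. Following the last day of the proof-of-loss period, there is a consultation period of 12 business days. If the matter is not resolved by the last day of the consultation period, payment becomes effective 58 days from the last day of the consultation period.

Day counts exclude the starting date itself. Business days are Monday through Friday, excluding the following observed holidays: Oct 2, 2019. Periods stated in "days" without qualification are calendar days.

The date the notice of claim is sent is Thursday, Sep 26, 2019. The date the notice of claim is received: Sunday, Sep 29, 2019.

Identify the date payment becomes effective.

Jan 15, 2020

The last day of the investigation period: Sep 29, 2019 + 25 days = Oct 24, 2019.
The last day of the proof-of-loss period: 7 calendar days after Oct 24, 2019 is Oct 31, 2019.
The last day of the consultation period: counting 12 business days from Thursday, Oct 31, 2019 (Nov 1, Nov 4, Nov 5, Nov 6, …, Nov 14, Nov 15, Nov 18, skipping weekends) reaches Monday, Nov 18, 2019.
The date payment becomes effective: Nov 18, 2019 + 58 days = Jan 15, 2020.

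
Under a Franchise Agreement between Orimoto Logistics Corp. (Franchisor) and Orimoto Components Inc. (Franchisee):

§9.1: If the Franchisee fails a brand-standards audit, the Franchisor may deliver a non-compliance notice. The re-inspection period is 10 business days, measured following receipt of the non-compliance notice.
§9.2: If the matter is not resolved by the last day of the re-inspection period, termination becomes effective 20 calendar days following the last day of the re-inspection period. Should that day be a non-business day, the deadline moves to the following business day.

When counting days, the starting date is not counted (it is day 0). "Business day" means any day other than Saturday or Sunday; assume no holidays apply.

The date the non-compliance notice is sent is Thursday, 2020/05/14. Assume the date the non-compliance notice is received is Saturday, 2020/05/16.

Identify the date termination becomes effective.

The last day of the re-inspection period: 10 business days after Saturday, 2020/05/16, skipping weekends — May 18, May 19, May 20, May 21, May 22, May 25, May 26, May 27, May 28, May 29 — lands on Friday, 2020/05/29.
The date termination becomes effective: 20 calendar days after 2020/05/29 is 2020/06/18. 2020/06/18 is a Thursday, so no roll-forward applies.

2020/06/18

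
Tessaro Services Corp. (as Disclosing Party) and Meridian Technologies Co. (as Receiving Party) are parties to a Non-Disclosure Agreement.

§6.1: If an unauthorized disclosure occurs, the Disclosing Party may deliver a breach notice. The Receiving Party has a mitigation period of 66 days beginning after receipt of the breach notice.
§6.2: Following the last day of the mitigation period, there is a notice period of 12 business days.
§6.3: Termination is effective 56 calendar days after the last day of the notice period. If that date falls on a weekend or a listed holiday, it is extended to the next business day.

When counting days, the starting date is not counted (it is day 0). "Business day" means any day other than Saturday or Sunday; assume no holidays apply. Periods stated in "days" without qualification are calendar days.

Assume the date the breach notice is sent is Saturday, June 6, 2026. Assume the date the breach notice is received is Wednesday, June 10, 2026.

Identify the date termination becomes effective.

October 27, 2026

Adding 66 calendar days to June 10, 2026 gives August 15, 2026, which is the last day of the mitigation period.
The last day of the notice period: counting 12 business days from Saturday, August 15, 2026 (Aug 17, Aug 18, Aug 19, Aug 20, …, Aug 28, Aug 31, Sep 1, skipping weekends) reaches Tuesday, September 1, 2026.
The date termination becomes effective: 56 calendar days after September 1, 2026 is October 27, 2026. October 27, 2026 is a Tuesday, so no roll-forward applies.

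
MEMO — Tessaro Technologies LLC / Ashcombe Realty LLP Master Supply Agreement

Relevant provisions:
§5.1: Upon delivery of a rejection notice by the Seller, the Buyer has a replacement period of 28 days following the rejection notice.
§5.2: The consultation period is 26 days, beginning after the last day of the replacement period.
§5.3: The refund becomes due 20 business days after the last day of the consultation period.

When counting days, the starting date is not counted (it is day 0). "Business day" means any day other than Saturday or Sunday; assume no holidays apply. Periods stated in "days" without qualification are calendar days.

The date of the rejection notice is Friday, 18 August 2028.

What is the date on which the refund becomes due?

The last day of the replacement period: 28 calendar days after 18 August 2028 is 15 September 2028.
The last day of the consultation period: 15 September 2028 + 26 days = 11 October 2028.
From Wednesday, 11 October 2028, 20 business days (Oct 12, Oct 13, Oct 16, Oct 17, …, Nov 6, Nov 7, Nov 8, skipping weekends) brings us to Wednesday, 8 November 2028, which is the date on which the refund becomes due.

8 November 2028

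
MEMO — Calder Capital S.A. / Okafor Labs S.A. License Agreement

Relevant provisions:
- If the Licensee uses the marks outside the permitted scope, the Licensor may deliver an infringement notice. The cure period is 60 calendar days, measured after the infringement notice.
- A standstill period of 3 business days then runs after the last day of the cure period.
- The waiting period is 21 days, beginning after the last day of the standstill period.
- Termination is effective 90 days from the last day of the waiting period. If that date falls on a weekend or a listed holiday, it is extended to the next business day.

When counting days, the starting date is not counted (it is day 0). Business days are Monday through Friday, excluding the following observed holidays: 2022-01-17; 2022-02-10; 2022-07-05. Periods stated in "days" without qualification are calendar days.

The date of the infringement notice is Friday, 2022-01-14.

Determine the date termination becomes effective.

The last day of the cure period: 60 calendar days after 2022-01-14 is 2022-03-15.
The last day of the standstill period: 3 business days after Tuesday, 2022-03-15, skipping weekends — Mar 16, Mar 17, Mar 18 — lands on Friday, 2022-03-18.
The last day of the waiting period: 2022-03-18 + 21 days = 2022-04-08.
The date termination becomes effective: 2022-04-08 + 90 days = 2022-07-07. 2022-07-07 is a Thursday and is not a listed holiday, so no roll-forward applies.

2022-07-07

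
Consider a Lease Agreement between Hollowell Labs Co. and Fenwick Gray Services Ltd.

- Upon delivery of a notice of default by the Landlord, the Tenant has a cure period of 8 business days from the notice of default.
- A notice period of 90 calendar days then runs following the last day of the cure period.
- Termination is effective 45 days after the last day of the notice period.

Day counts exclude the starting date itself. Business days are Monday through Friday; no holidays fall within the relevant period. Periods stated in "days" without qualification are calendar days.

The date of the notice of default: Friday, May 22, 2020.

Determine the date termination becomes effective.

The last day of the cure period: 8 business days after Friday, May 22, 2020, skipping weekends — May 25, May 26, May 27, May 28, May 29, Jun 1, Jun 2, Jun 3 — lands on Wednesday, June 3, 2020.
The last day of the notice period: 90 calendar days after June 3, 2020 is September 1, 2020.
The date termination becomes effective: 45 calendar days after September 1, 2020 is October 16, 2020.

October 16, 2020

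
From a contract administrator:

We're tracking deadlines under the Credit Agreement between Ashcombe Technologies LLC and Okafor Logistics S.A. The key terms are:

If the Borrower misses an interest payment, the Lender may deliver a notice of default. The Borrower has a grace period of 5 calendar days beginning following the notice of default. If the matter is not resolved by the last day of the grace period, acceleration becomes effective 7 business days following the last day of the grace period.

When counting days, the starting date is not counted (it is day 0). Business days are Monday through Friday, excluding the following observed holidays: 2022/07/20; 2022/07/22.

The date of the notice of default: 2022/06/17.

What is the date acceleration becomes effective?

The last day of the grace period: 5 calendar days after 2022/06/17 is 2022/06/22.
From Wednesday, 2022/06/22, 7 business days (Jun 23, Jun 24, Jun 27, Jun 28, Jun 29, Jun 30, Jul 1, skipping weekends) brings us to Friday, 2022/07/01, which is the date acceleration becomes effective.

2022/07/01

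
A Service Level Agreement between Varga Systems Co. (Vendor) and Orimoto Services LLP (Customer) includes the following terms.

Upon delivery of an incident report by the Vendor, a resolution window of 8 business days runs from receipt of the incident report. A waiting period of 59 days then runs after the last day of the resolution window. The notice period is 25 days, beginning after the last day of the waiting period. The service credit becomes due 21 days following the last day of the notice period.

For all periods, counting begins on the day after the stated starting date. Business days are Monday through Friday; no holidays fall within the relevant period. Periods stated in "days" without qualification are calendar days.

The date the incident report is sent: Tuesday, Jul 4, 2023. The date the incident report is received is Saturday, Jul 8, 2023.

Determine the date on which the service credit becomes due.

The last day of the resolution window: 8 business days after Saturday, Jul 8, 2023, skipping weekends — Jul 10, Jul 11, Jul 12, Jul 13, Jul 14, Jul 17, Jul 18, Jul 19 — lands on Wednesday, Jul 19, 2023.
The last day of the waiting period: 59 calendar days after Jul 19, 2023 is Sep 16, 2023.
The last day of the notice period: 25 calendar days after Sep 16, 2023 is Oct 11, 2023.
Adding 21 calendar days to Oct 11, 2023 gives Nov 1, 2023, which is the date on which the service credit becomes due.

Nov 1, 2023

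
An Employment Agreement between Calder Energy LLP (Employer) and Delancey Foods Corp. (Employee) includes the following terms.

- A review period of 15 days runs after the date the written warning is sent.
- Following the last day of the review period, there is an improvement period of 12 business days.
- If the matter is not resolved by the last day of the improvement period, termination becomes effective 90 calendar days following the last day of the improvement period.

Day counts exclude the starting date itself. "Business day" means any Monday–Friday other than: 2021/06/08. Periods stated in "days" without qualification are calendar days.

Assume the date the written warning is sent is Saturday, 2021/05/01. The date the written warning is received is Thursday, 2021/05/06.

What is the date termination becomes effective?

2021/08/30

Adding 15 calendar days to 2021/05/01 gives 2021/05/16, which is the last day of the review period.
The last day of the improvement period: 12 business days after Sunday, 2021/05/16, skipping weekends — May 17, May 18, May 19, May 20, …, May 28, May 31, Jun 1 — lands on Tuesday, 2021/06/01.
Adding 90 calendar days to 2021/06/01 gives 2021/08/30, which is the date termination becomes effective.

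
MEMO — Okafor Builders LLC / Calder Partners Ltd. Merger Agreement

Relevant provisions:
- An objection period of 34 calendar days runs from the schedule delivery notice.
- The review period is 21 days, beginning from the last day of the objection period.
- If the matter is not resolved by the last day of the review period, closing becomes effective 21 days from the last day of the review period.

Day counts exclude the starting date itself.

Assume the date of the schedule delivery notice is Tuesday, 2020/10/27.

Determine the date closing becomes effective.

The last day of the objection period: 34 calendar days after 2020/10/27 is 2020/11/30.
Adding 21 calendar days to 2020/11/30 gives 2020/12/21, which is the last day of the review period.
The date closing becomes effective: 2020/12/21 + 21 days = 2021/01/11.

2021/01/11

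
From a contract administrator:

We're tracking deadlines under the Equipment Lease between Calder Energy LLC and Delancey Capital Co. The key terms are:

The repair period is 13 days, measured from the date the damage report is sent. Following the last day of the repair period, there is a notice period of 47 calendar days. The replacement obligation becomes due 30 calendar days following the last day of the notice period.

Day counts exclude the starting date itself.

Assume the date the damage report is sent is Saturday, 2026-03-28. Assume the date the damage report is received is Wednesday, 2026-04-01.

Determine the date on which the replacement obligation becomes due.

The last day of the repair period: 2026-03-28 + 13 days = 2026-04-10.
Adding 47 calendar days to 2026-04-10 gives 2026-05-27, which is the last day of the notice period.
Adding 30 calendar days to 2026-05-27 gives 2026-06-26, which is the date on which the replacement obligation becomes due.

2026-06-26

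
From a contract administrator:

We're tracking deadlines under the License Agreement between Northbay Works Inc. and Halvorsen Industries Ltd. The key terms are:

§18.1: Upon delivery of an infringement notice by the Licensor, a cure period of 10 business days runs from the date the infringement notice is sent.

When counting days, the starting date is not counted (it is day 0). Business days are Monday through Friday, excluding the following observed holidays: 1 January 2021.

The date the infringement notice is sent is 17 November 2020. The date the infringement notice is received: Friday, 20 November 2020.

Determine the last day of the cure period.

1 December 2020

The last day of the cure period: 10 business days after Tuesday, 17 November 2020, skipping weekends — Nov 18, Nov 19, Nov 20, Nov 23, Nov 24, Nov 25, Nov 26, Nov 27, Nov 30, Dec 1 — lands on Tuesday, 1 December 2020.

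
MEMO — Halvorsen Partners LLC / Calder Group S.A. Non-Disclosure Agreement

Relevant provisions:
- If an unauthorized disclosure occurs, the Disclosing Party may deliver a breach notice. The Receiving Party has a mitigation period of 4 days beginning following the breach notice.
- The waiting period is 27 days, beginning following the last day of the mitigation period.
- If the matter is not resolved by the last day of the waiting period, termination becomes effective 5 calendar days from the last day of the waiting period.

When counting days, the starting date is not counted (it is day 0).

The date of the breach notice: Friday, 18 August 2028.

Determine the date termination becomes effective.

The last day of the mitigation period: 4 calendar days after 18 August 2028 is 22 August 2028.
The last day of the waiting period: 27 calendar days after 22 August 2028 is 18 September 2028.
The date termination becomes effective: 5 calendar days after 18 September 2028 is 23 September 2028.

23 September 2028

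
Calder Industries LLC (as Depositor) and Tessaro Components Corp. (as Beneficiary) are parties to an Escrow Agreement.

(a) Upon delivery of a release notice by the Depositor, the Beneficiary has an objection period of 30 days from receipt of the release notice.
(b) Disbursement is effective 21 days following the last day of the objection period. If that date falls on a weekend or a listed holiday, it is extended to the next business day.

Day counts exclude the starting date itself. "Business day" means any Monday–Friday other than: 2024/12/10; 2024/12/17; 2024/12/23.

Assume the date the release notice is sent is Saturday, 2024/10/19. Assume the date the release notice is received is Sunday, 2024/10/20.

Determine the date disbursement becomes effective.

2024/12/11

The last day of the objection period: 2024/10/20 + 30 days = 2024/11/19.
Adding 21 calendar days to 2024/11/19 gives 2024/12/10, which is the date disbursement becomes effective. That falls on Tuesday, a listed holiday, so it rolls to the next business day, Wednesday, 2024/12/11.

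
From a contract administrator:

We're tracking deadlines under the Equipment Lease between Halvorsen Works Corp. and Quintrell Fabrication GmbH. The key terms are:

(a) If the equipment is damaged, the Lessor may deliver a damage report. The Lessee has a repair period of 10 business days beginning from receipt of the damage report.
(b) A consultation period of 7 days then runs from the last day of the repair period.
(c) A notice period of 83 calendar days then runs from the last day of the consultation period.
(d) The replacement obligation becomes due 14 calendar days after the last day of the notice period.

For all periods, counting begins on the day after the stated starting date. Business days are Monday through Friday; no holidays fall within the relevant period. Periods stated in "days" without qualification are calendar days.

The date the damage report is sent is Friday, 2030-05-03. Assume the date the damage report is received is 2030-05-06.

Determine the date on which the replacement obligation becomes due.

The last day of the repair period: 10 business days after Monday, 2030-05-06, skipping weekends — May 7, May 8, May 9, May 10, May 13, May 14, May 15, May 16, May 17, May 20 — lands on Monday, 2030-05-20.
The last day of the consultation period: 7 calendar days after 2030-05-20 is 2030-05-27.
Adding 83 calendar days to 2030-05-27 gives 2030-08-18, which is the last day of the notice period.
The date on which the replacement obligation becomes due: 14 calendar days after 2030-08-18 is 2030-09-01.

2030-09-01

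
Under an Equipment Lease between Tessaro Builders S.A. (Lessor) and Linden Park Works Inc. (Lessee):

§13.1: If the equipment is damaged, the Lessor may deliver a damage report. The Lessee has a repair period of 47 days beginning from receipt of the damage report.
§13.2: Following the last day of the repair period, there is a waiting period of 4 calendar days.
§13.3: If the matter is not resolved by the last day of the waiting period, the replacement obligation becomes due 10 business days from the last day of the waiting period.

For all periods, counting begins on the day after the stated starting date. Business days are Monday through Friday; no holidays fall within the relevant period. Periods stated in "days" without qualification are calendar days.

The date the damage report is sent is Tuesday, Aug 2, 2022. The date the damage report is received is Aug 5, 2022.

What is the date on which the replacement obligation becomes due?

Oct 7, 2022

The last day of the repair period: 47 calendar days after Aug 5, 2022 is Sep 21, 2022.
The last day of the waiting period: 4 calendar days after Sep 21, 2022 is Sep 25, 2022.
The date on which the replacement obligation becomes due: counting 10 business days from Sunday, Sep 25, 2022 (Sep 26, Sep 27, Sep 28, Sep 29, Sep 30, Oct 3, Oct 4, Oct 5, Oct 6, Oct 7, skipping weekends) reaches Friday, Oct 7, 2022.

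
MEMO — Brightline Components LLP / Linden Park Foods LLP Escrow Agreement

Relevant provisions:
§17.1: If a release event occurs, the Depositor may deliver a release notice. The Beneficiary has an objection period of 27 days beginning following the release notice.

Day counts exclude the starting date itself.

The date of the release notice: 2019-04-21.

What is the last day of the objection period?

The last day of the objection period: 27 calendar days after 2019-04-21 is 2019-05-18.

2019-05-18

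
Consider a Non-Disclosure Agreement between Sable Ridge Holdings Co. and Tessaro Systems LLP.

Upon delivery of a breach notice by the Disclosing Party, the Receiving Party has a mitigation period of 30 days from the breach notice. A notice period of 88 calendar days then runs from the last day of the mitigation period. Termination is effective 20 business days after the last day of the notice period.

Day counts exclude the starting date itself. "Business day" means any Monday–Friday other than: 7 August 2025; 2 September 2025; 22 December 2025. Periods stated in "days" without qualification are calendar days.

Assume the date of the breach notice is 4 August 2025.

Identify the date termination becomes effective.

The last day of the mitigation period: 4 August 2025 + 30 days = 3 September 2025.
The last day of the notice period: 88 calendar days after 3 September 2025 is 30 November 2025.
The date termination becomes effective: 20 business days after Sunday, 30 November 2025, skipping weekends and the listed holiday on Dec 22 — Dec 1, Dec 2, Dec 3, Dec 4, …, Dec 25, Dec 26, Dec 29 — lands on Monday, 29 December 2025.

29 December 2025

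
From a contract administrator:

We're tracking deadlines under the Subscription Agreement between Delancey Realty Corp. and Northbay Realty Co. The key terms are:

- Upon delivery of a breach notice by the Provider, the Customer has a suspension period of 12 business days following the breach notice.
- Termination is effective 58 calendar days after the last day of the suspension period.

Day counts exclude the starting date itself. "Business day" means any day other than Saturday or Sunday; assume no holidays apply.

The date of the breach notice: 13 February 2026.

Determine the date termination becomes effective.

30 April 2026

The last day of the suspension period: counting 12 business days from Friday, 13 February 2026 (Feb 16, Feb 17, Feb 18, Feb 19, …, Feb 27, Mar 2, Mar 3, skipping weekends) reaches Tuesday, 3 March 2026.
The date termination becomes effective: 58 calendar days after 3 March 2026 is 30 April 2026.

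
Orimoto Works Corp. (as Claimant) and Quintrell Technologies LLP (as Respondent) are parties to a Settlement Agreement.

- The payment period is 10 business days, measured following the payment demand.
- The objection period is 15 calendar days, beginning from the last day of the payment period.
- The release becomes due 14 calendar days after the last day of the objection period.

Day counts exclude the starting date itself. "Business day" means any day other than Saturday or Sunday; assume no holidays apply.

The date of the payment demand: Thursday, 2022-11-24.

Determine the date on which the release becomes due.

2023-01-06

The last day of the payment period: 10 business days after Thursday, 2022-11-24, skipping weekends — Nov 25, Nov 28, Nov 29, Nov 30, Dec 1, Dec 2, Dec 5, Dec 6, Dec 7, Dec 8 — lands on Thursday, 2022-12-08.
Adding 15 calendar days to 2022-12-08 gives 2022-12-23, which is the last day of the objection period.
The date on which the release becomes due: 14 calendar days after 2022-12-23 is 2023-01-06.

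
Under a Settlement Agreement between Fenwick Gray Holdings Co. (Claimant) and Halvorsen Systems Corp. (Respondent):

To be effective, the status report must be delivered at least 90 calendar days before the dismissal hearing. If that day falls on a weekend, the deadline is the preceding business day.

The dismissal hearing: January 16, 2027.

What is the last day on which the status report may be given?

January 16, 2027 minus 90 days is October 18, 2026. That is a Sunday, so the deadline moves back to Friday, October 16, 2026.

October 16, 2026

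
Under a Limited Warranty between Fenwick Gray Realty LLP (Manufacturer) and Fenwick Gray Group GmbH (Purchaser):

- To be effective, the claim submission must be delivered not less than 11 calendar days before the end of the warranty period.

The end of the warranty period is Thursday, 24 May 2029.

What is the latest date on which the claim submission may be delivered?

Counting back 11 calendar days from 24 May 2029 gives 13 May 2029.

13 May 2029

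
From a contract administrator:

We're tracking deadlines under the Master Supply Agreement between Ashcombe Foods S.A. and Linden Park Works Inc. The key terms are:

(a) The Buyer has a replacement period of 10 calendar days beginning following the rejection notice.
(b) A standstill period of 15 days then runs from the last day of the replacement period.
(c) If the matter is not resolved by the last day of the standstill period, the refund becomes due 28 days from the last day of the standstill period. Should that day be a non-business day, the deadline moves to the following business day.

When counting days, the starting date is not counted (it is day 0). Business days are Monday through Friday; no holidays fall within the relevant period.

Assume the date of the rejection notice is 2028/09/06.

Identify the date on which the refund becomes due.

The last day of the replacement period: 10 calendar days after 2028/09/06 is 2028/09/16.
The last day of the standstill period: 15 calendar days after 2028/09/16 is 2028/10/01.
The date on which the refund becomes due: 28 calendar days after 2028/10/01 is 2028/10/29. That falls on a Sunday, so it rolls to the next business day, Monday, 2028/10/30.

2028/10/30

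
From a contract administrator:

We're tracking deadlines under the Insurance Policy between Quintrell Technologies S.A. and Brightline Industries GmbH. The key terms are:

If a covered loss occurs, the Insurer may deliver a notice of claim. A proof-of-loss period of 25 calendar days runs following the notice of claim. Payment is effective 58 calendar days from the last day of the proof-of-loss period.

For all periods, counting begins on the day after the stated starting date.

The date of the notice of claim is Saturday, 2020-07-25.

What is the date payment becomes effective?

2020-10-16

The last day of the proof-of-loss period: 25 calendar days after 2020-07-25 is 2020-08-19.
The date payment becomes effective: 58 calendar days after 2020-08-19 is 2020-10-16.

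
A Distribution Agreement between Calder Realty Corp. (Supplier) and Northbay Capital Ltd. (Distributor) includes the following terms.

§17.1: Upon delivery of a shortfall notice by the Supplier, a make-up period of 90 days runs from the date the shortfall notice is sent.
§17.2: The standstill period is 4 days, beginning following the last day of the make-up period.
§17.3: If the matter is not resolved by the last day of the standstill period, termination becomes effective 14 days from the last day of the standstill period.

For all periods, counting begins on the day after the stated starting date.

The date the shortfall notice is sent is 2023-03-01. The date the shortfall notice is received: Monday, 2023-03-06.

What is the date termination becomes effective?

2023-06-17

The last day of the make-up period: 2023-03-01 + 90 days = 2023-05-30.
Adding 4 calendar days to 2023-05-30 gives 2023-06-03, which is the last day of the standstill period.
The date termination becomes effective: 14 calendar days after 2023-06-03 is 2023-06-17.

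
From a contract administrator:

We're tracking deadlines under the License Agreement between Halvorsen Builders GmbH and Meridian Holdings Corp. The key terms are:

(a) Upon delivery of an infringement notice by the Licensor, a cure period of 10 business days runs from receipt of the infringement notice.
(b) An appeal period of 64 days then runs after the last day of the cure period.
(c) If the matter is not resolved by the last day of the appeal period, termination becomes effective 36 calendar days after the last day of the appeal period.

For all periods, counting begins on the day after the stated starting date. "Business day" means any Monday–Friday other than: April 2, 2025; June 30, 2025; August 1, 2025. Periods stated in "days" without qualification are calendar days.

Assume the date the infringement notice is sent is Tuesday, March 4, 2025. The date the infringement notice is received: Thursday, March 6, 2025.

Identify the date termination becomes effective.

June 28, 2025

The last day of the cure period: counting 10 business days from Thursday, March 6, 2025 (Mar 7, Mar 10, Mar 11, Mar 12, Mar 13, Mar 14, Mar 17, Mar 18, Mar 19, Mar 20, skipping weekends) reaches Thursday, March 20, 2025.
Adding 64 calendar days to March 20, 2025 gives May 23, 2025, which is the last day of the appeal period.
Adding 36 calendar days to May 23, 2025 gives June 28, 2025, which is the date termination becomes effective.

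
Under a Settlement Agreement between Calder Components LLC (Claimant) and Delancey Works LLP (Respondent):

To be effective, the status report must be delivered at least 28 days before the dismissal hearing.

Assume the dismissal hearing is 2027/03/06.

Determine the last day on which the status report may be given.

Counting back 28 calendar days from 2027/03/06 gives 2027/02/06.

2027/02/06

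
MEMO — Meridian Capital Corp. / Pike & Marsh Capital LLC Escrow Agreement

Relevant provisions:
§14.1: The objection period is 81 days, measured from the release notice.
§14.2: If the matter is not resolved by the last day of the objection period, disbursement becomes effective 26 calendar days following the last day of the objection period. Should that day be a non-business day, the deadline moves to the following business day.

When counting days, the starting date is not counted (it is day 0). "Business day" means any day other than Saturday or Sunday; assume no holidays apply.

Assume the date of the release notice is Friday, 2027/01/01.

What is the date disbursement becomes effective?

The last day of the objection period: 2027/01/01 + 81 days = 2027/03/23.
Adding 26 calendar days to 2027/03/23 gives 2027/04/18, which is the date disbursement becomes effective. That falls on a Sunday, so it rolls to the next business day, Monday, 2027/04/19.

2027/04/19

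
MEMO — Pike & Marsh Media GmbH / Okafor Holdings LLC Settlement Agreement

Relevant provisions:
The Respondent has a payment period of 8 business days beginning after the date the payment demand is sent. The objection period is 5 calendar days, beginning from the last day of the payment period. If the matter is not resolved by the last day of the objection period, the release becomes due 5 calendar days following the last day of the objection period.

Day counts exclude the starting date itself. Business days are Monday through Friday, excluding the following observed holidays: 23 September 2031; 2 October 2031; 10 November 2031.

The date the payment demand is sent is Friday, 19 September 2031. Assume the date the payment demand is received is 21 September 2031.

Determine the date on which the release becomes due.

13 October 2031

The last day of the payment period: 8 business days after Friday, 19 September 2031, skipping weekends and the listed holidays on Sep 23, Oct 2 — Sep 22, Sep 24, Sep 25, Sep 26, Sep 29, Sep 30, Oct 1, Oct 3 — lands on Friday, 3 October 2031.
The last day of the objection period: 5 calendar days after 3 October 2031 is 8 October 2031.
The date on which the release becomes due: 5 calendar days after 8 October 2031 is 13 October 2031.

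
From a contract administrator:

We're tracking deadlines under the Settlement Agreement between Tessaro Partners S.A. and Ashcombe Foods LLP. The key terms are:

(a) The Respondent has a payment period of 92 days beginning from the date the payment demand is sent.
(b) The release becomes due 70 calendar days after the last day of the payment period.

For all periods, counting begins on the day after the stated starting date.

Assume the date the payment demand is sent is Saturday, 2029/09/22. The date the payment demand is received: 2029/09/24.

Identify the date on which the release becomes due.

The last day of the payment period: 2029/09/22 + 92 days = 2029/12/23.
Adding 70 calendar days to 2029/12/23 gives 2030/03/03, which is the date on which the release becomes due.

2030/03/03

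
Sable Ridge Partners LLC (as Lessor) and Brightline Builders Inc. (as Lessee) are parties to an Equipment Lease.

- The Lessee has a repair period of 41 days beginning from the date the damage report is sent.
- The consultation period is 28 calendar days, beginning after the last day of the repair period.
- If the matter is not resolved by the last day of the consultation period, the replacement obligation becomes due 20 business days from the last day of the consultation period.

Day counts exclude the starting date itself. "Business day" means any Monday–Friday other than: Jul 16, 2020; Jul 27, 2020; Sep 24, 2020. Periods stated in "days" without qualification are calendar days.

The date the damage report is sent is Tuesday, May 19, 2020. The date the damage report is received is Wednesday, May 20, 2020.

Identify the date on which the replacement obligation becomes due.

Aug 24, 2020

Adding 41 calendar days to May 19, 2020 gives Jun 29, 2020, which is the last day of the repair period.
The last day of the consultation period: 28 calendar days after Jun 29, 2020 is Jul 27, 2020.
The date on which the replacement obligation becomes due: counting 20 business days from Monday, Jul 27, 2020 (Jul 28, Jul 29, Jul 30, Jul 31, …, Aug 20, Aug 21, Aug 24, skipping weekends) reaches Monday, Aug 24, 2020.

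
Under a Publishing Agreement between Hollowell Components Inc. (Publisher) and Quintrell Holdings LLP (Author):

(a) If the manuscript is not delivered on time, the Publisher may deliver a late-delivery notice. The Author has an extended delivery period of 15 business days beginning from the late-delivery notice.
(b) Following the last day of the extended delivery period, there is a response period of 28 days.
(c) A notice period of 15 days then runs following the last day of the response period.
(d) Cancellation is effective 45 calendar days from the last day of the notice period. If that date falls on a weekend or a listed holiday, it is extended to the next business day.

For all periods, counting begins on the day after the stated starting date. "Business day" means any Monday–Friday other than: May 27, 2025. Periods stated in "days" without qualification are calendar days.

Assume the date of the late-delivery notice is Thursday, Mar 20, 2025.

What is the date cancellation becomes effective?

Jul 7, 2025

The last day of the extended delivery period: counting 15 business days from Thursday, Mar 20, 2025 (Mar 21, Mar 24, Mar 25, Mar 26, …, Apr 8, Apr 9, Apr 10, skipping weekends) reaches Thursday, Apr 10, 2025.
The last day of the response period: Apr 10, 2025 + 28 days = May 8, 2025.
Adding 15 calendar days to May 8, 2025 gives May 23, 2025, which is the last day of the notice period.
The date cancellation becomes effective: 45 calendar days after May 23, 2025 is Jul 7, 2025. Jul 7, 2025 is a Monday and is not a listed holiday, so no roll-forward applies.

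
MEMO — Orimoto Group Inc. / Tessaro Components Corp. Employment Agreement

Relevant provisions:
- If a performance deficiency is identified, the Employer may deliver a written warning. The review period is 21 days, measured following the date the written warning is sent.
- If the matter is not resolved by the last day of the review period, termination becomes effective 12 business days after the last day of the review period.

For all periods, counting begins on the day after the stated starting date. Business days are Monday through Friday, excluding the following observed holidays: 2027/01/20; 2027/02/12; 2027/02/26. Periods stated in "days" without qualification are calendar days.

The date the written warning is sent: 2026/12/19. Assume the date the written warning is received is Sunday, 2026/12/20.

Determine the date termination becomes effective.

2027/01/27

The last day of the review period: 21 calendar days after 2026/12/19 is 2027/01/09.
The date termination becomes effective: counting 12 business days from Saturday, 2027/01/09 (Jan 11, Jan 12, Jan 13, Jan 14, …, Jan 25, Jan 26, Jan 27, skipping weekends and the listed holiday on Jan 20) reaches Wednesday, 2027/01/27.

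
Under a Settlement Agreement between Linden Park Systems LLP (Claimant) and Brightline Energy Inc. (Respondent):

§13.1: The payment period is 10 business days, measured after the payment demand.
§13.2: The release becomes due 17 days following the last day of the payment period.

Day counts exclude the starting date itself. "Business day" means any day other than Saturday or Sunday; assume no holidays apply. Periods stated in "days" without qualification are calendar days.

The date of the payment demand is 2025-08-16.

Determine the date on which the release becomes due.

2025-09-15

The last day of the payment period: counting 10 business days from Saturday, 2025-08-16 (Aug 18, Aug 19, Aug 20, Aug 21, Aug 22, Aug 25, Aug 26, Aug 27, Aug 28, Aug 29, skipping weekends) reaches Friday, 2025-08-29.
The date on which the release becomes due: 17 calendar days after 2025-08-29 is 2025-09-15.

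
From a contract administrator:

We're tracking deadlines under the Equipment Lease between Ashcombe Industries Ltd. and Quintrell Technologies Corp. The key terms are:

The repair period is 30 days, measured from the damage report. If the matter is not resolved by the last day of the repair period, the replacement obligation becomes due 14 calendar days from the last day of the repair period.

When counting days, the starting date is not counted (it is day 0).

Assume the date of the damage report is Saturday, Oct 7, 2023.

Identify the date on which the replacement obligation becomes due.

Nov 20, 2023

The last day of the repair period: Oct 7, 2023 + 30 days = Nov 6, 2023.
The date on which the replacement obligation becomes due: Nov 6, 2023 + 14 days = Nov 20, 2023.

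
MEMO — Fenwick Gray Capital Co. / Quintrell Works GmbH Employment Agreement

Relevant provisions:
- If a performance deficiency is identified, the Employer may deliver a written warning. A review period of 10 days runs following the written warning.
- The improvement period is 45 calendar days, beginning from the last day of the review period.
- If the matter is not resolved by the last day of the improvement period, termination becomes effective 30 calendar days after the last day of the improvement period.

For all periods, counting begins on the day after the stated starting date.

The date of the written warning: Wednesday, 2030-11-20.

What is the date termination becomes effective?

2031-02-13

The last day of the review period: 2030-11-20 + 10 days = 2030-11-30.
The last day of the improvement period: 45 calendar days after 2030-11-30 is 2031-01-14.
The date termination becomes effective: 2031-01-14 + 30 days = 2031-02-13.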